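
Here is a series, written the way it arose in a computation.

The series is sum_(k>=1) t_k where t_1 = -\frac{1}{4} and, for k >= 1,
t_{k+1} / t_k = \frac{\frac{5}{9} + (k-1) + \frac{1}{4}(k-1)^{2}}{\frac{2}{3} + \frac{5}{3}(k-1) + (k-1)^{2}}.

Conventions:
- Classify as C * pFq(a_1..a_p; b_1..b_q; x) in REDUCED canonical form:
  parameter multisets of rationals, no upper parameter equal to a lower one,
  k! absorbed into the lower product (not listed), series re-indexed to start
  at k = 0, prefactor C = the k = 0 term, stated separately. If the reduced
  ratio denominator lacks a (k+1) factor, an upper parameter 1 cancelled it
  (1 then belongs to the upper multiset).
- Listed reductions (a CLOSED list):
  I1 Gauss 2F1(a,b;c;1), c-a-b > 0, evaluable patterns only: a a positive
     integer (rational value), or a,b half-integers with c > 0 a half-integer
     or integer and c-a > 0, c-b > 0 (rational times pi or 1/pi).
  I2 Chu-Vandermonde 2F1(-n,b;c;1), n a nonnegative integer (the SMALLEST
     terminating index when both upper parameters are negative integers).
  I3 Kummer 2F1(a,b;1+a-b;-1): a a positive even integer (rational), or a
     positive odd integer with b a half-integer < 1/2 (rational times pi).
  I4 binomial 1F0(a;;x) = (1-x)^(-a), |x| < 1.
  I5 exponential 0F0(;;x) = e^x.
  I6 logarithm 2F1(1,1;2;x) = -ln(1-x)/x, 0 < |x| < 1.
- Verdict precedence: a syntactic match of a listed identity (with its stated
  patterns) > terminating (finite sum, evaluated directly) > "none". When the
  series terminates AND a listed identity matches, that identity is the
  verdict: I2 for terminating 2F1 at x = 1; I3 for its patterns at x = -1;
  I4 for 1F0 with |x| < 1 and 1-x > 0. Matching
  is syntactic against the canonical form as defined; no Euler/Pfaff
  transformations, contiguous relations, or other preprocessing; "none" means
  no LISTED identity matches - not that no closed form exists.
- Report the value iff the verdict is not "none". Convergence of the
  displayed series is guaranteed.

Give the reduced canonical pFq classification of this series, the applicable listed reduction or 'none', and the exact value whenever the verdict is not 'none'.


Reduced: x = \frac{1}{4}, 1F0, upper = {\frac{10}{3}}, lower = {-}, C = -\frac{1}{4}. Verdict: the binomial series (I4) applies (the 1F0 binomial series: exponent -10/3, x = \frac{1}{4}). Exact value: \left(-\frac{1}{4}\right) \cdot \left(\frac{3}{4}\right)^{-\frac{10}{3}}.

Key observation: with t_0 = -\frac{1}{4}, the ratio is unreduced: k + 2/3 divides both sides (C = -1/4).
Ratio: r(k) = \frac{1}{4} * (k+\frac{10}{3}) / [(k+1)] - rational; roots negated = parameters, x = \frac{1}{4}, C = -\frac{1}{4}.


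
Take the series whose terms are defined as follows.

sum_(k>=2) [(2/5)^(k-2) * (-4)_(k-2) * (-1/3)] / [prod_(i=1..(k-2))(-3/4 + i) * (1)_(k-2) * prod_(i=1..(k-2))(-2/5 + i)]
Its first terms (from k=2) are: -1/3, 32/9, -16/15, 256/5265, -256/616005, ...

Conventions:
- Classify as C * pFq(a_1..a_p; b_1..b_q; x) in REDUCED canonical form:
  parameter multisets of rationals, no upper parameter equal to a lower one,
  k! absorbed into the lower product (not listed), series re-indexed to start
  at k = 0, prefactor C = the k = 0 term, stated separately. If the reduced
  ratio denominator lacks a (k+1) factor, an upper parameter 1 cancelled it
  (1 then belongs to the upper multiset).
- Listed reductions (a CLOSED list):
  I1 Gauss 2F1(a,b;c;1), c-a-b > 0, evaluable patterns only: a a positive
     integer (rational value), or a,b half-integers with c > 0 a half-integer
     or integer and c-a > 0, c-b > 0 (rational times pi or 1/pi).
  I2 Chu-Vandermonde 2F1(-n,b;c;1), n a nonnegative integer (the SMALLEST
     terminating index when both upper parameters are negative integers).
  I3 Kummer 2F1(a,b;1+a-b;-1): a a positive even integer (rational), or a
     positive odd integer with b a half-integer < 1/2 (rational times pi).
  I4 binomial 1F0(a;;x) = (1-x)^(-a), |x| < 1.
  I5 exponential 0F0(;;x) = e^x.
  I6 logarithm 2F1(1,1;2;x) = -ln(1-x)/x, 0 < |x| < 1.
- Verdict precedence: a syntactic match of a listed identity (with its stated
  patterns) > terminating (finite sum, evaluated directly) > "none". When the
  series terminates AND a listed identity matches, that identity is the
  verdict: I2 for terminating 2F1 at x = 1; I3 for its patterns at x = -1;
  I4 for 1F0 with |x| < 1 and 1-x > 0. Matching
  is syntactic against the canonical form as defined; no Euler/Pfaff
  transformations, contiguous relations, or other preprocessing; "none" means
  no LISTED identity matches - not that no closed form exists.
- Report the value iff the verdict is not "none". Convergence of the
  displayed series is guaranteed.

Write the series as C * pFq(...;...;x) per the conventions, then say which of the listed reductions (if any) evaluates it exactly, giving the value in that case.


Canonical form: C = -1/3 times 1F2 with upper {-4}, lower {1/4, 3/5}, x = 2/5. Verdict: terminating - the sum ends at index 4 because -4 is a negative integer; exact evaluation follows. Value: 1357529/616005.

First insight: x = (2/5) and (1)_k (C = -1/3, x = 2/5) is k! itself.
Ratio: r(k) = (2/5) * (k-4) / [(k+1/4) (k+3/5) (k+1)] ; factor over Q: parameters, x = (2/5), and C = -1/3.


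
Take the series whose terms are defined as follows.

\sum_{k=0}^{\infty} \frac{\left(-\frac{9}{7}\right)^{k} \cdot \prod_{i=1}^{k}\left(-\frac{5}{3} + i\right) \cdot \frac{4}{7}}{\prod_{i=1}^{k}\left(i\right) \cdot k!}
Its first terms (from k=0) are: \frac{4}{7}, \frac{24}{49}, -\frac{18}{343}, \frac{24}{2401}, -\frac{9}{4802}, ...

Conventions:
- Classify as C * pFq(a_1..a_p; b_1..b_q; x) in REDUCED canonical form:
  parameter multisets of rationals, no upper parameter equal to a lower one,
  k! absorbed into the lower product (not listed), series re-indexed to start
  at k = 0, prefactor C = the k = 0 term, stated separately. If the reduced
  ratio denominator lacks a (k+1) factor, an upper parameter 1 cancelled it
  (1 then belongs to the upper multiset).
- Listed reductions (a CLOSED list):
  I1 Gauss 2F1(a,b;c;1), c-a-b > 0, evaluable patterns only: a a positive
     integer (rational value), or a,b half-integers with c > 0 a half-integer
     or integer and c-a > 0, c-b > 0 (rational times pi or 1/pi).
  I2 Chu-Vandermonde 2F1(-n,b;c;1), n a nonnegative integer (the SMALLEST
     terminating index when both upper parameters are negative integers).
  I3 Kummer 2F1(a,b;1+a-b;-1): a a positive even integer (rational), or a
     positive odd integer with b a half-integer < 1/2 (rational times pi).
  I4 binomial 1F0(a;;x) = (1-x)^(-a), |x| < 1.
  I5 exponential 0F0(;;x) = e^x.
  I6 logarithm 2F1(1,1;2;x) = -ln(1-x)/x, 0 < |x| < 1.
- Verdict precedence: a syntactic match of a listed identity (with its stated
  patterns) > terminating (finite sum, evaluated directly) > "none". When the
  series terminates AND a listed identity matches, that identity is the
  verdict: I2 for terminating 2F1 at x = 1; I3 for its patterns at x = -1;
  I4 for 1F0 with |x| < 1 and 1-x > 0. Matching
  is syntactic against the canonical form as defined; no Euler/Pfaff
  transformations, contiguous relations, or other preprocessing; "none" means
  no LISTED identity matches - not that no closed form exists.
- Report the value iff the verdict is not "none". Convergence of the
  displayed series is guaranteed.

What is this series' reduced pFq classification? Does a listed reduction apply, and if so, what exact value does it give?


x = -\frac{9}{7} here; the reduced form reads 1F1, upper {-\frac{2}{3}}, lower {1}, C = \frac{4}{7}. Verdict: none - this 1F1 at x = -\frac{9}{7} matches no listed pattern, and upper {-\frac{2}{3}} holds no stopper.

Key observation: x = -\frac{9}{7} and the running product (C = 4/7) telescopes to a rising factorial.
Ratio: r(k) = -\frac{9}{7} * (k-\frac{2}{3}) / [(k+1) (k+1)] - rational in k. x = -\frac{9}{7}; t_0 = \frac{4}{7}; negate the roots.


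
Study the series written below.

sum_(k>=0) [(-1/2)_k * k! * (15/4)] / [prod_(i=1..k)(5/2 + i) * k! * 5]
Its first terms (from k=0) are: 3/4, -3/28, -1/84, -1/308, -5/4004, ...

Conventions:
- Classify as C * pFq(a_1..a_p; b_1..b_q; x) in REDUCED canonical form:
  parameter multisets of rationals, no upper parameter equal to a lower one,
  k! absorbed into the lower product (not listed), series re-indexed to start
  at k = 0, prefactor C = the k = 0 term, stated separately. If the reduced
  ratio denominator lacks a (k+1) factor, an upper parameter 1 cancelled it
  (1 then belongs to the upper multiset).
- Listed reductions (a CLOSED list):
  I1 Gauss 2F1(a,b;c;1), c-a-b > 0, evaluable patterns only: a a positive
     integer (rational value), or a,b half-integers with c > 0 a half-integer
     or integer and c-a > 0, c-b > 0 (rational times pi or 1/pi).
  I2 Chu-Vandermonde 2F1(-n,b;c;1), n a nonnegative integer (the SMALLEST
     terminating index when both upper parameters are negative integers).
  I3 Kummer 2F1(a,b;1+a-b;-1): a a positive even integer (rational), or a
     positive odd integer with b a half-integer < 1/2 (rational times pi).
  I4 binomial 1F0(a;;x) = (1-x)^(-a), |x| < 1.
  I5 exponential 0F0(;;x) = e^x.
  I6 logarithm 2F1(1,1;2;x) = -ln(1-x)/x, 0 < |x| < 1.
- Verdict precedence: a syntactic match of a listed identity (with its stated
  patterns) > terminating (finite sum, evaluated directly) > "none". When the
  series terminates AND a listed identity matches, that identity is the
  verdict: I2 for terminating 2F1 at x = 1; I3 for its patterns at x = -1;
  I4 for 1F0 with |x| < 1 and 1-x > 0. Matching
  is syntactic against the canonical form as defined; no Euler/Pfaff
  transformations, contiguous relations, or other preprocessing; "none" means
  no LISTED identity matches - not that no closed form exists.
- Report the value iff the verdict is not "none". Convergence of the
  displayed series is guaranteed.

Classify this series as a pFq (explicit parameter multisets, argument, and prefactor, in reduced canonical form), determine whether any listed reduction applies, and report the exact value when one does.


Key step: t_0 being 3/4, the factorial ratio (prefactor 3/4) (k+a-1)!/(a-1)! is a rising factorial (a)_k.
Consecutive-term ratio: r(k) = 1 * (k-1/2) (k+1) / [(k+7/2) (k+1)] - poly over poly, x = 1 from leading terms; C = 3/4 at k = 0.

Prefactor 3/4, argument 1: 2F1 with upper {-1/2, 1} over lower {7/2}. Verdict at x = 1: Gauss's theorem (I1) matches (x = 1: the Gamma ratio telescopes since c-a-b = 3 > 0 and a = 1 in Z>0). Sum: 5/8.


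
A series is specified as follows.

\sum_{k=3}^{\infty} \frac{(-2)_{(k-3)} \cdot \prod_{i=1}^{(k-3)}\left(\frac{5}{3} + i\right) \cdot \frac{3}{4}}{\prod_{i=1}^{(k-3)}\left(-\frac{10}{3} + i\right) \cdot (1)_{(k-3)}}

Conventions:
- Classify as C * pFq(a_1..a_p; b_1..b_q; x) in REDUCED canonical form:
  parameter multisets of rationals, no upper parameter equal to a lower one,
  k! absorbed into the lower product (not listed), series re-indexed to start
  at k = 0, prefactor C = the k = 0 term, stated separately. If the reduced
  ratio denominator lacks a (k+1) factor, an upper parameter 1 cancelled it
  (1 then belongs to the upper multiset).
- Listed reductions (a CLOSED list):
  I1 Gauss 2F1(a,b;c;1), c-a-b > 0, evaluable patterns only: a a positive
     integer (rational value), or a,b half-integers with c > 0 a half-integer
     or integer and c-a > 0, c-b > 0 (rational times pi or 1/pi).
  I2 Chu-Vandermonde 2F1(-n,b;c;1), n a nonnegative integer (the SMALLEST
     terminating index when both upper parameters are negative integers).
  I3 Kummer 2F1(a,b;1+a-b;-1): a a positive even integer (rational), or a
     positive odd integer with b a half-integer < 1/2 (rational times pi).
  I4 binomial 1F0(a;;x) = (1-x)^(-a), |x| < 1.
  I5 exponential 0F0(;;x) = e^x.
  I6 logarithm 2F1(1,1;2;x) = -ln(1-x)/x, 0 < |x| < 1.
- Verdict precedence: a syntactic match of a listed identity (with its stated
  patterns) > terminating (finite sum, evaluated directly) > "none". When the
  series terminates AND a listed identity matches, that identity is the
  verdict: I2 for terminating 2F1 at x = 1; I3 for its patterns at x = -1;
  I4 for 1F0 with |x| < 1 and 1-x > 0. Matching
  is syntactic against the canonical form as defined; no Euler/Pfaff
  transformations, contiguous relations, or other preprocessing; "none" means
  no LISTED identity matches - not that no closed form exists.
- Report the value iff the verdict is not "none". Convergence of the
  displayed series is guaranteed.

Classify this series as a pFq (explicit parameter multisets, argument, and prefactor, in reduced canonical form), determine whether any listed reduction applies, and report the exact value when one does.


The tell: t_0 = \frac{3}{4} here, and (1)_k (prefactor 3/4) is k! itself.
Step ratio: r(k) = 1 * (k-2) (k+\frac{8}{3}) / [(k-\frac{7}{3}) (k+1)] - rational; roots negated = parameters, x = 1, C = \frac{3}{4}.

The series (x = 1) is 2F1: upper {-2, \frac{8}{3}}, lower {-\frac{7}{3}}, prefactor \frac{3}{4}. Verdict (x = 1): the Chu-Vandermonde identity I2 applies (terminating 2F1 at x = 1 with n = 2, b = 8/3, c = -\frac{7}{3}). Its exact value is \frac{135}{28}.


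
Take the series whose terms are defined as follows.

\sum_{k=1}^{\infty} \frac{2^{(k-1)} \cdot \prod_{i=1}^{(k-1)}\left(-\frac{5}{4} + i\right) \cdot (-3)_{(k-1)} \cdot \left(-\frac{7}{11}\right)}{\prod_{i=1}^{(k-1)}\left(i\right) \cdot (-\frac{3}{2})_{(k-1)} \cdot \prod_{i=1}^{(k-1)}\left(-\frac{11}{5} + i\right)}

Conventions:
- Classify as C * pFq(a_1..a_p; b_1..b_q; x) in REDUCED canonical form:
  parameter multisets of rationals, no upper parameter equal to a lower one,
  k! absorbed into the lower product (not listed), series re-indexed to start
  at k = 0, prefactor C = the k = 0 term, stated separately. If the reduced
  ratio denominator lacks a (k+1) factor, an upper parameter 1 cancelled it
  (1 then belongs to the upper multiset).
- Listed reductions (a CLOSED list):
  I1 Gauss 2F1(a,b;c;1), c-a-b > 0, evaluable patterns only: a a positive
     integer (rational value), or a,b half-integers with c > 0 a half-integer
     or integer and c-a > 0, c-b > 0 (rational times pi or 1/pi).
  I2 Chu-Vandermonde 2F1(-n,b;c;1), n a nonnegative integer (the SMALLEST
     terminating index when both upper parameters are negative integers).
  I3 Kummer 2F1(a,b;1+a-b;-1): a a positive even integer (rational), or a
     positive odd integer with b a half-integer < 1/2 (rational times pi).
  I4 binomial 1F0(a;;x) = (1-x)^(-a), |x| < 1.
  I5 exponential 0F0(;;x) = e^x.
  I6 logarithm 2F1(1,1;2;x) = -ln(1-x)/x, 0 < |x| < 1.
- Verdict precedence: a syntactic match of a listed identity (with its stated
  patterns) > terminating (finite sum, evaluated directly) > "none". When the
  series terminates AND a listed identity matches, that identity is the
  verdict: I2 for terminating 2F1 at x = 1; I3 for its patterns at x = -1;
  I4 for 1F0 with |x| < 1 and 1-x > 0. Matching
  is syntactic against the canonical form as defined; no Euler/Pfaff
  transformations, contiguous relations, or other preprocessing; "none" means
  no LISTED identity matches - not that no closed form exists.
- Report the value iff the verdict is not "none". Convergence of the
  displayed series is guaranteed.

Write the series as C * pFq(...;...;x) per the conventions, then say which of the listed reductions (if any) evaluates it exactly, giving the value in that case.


The series (x = 2) is 2F2: upper {-3, -\frac{1}{4}}, lower {-\frac{3}{2}, -\frac{6}{5}}, prefactor -\frac{7}{11}. Verdict: terminating. With -3 upstairs the series is a 4-term polynomial sum; evaluated term by term. Hence: -\frac{4333}{264}.

Key step: t_0 being -\frac{7}{11}, the product of the first k integers (prefactor -7/11) is k!.
Step ratio: r(k) = 2 * (k-3) (k-\frac{1}{4}) / [(k-\frac{3}{2}) (k-\frac{6}{5}) (k+1)] - poly over poly, x = 2 from leading terms; C = -\frac{7}{11} at k = 0.


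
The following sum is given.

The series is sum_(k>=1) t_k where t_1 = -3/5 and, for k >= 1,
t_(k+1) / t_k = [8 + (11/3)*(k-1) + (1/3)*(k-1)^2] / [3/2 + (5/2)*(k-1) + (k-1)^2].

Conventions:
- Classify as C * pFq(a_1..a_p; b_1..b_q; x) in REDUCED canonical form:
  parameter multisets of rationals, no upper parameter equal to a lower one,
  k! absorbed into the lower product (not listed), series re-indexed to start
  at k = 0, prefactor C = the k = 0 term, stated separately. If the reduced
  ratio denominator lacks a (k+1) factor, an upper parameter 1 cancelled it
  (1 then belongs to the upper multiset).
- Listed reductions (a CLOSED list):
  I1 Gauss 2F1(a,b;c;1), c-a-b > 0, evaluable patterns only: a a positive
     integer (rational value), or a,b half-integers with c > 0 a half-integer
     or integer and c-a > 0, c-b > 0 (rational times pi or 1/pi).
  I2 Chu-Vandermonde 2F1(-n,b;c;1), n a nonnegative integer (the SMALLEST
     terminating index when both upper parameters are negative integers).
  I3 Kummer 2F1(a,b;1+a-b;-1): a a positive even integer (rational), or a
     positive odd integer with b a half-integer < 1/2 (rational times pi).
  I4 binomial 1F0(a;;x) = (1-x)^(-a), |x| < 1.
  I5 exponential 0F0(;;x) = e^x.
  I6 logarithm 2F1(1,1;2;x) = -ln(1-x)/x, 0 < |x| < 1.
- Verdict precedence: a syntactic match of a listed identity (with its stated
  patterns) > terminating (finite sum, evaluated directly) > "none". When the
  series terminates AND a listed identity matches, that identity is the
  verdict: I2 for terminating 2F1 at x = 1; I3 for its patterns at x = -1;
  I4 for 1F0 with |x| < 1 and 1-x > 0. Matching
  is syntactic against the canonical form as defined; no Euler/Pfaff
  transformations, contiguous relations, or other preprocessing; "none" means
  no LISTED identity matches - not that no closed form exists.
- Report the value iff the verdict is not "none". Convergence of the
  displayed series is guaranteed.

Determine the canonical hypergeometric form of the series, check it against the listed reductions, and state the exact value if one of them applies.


Canonical form: C = -3/5 times 2F1 with upper {3, 8}, lower {3/2}, x = 1/3. Verdict: none. A 2F1 with upper {3, 8} fits none of I1-I6 at x = 1/3; the sum runs forever.

The tell: t_0 being -3/5, factor the ratio over Q (C = -3/5): negated roots = parameters.
Term ratio: r(k) = (1/3) * (k+3) (k+8) / [(k+3/2) (k+1)] ; factor over Q: parameters, x = (1/3), and C = -3/5.


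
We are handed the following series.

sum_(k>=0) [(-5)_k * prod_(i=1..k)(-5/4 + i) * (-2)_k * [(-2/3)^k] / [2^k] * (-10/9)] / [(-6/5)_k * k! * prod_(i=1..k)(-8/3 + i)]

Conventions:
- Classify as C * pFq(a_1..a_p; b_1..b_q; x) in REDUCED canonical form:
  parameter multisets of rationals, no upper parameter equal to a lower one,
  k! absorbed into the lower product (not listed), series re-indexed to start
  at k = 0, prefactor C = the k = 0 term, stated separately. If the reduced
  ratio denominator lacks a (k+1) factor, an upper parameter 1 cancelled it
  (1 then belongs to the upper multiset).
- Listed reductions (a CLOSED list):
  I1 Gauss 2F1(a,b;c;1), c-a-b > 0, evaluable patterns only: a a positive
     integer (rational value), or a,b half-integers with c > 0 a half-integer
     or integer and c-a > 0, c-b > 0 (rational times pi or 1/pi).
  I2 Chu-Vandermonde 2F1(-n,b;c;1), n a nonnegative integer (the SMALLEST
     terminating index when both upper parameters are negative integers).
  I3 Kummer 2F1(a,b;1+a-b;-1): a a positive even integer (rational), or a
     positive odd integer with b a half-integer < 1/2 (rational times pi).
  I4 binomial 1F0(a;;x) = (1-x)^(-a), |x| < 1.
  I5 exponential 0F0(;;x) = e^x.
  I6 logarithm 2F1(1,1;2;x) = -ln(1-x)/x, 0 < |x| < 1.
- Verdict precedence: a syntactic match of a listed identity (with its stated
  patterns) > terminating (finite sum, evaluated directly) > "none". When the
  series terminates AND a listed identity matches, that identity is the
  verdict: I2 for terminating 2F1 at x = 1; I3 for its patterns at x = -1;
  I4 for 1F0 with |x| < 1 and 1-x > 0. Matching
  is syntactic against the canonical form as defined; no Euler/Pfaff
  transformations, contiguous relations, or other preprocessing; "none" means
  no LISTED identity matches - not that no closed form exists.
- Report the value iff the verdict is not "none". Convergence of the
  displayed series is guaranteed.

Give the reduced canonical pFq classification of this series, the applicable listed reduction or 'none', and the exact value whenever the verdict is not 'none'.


Canonical form: C = -10/9 times 3F2 with upper {-5, -2, -1/4}, lower {-5/3, -6/5}, x = -1/3. Verdict: terminating at k = 2: the factor (-2)_k kills every later term; summing the 3 survivors is exact. Exact value: 35/216.

Key observation: t_0 = -10/9 here, and the two k-th powers (prefactor -10/9) combine into one argument.
Consecutive-term ratio: r(k) = (-1/3) * (k-5) (k-2) (k-1/4) / [(k-5/3) (k-6/5) (k+1)] - rational in k, leading ratio (-1/3); with t_0 = -10/9, classification follows.


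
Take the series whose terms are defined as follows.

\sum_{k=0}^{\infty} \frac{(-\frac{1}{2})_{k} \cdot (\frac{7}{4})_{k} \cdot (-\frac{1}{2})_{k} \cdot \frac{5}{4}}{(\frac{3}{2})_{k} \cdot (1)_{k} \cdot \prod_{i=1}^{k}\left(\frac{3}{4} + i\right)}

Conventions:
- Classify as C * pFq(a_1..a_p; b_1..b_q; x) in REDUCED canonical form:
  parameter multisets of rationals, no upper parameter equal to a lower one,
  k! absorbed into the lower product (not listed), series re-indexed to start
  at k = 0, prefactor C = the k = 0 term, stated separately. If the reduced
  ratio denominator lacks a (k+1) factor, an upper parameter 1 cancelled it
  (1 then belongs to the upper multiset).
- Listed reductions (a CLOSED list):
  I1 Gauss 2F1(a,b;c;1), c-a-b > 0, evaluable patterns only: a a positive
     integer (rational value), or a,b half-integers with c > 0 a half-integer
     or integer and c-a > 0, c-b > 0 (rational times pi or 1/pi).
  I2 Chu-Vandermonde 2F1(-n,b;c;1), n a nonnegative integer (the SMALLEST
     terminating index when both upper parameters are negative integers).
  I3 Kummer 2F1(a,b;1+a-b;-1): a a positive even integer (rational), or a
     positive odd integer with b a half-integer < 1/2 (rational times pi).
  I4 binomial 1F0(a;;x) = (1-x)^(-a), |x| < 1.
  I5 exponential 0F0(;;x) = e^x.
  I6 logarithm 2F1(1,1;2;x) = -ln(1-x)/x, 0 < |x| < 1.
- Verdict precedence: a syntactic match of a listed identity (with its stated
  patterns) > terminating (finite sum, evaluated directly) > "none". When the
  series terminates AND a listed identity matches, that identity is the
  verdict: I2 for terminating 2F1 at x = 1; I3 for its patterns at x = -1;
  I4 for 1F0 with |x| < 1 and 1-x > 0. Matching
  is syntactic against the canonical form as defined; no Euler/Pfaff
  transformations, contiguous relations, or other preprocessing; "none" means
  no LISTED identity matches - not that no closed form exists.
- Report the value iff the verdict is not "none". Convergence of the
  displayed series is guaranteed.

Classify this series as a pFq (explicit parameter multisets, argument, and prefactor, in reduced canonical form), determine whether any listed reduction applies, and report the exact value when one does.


Canonical form: C = \frac{5}{4} times 2F1 with upper {-\frac{1}{2}, -\frac{1}{2}}, lower {\frac{3}{2}}, x = 1. Verdict at x = 1: Gauss (I1, half-integer pattern) matches (x = 1; upper {-\frac{1}{2}, -\frac{1}{2}} half-integers, c = \frac{3}{2} in the evaluable pattern). Value: \frac{15}{32} \cdot \pi.

Structural cue: t_0 = \frac{5}{4} here, and the lower running product (prefactor 5/4) is a rising factorial.
Ratio: r(k) = 1 * (k-\frac{1}{2}) (k-\frac{1}{2}) / [(k+\frac{3}{2}) (k+1)] - rational in k. x = 1; t_0 = \frac{5}{4}; negate the roots.


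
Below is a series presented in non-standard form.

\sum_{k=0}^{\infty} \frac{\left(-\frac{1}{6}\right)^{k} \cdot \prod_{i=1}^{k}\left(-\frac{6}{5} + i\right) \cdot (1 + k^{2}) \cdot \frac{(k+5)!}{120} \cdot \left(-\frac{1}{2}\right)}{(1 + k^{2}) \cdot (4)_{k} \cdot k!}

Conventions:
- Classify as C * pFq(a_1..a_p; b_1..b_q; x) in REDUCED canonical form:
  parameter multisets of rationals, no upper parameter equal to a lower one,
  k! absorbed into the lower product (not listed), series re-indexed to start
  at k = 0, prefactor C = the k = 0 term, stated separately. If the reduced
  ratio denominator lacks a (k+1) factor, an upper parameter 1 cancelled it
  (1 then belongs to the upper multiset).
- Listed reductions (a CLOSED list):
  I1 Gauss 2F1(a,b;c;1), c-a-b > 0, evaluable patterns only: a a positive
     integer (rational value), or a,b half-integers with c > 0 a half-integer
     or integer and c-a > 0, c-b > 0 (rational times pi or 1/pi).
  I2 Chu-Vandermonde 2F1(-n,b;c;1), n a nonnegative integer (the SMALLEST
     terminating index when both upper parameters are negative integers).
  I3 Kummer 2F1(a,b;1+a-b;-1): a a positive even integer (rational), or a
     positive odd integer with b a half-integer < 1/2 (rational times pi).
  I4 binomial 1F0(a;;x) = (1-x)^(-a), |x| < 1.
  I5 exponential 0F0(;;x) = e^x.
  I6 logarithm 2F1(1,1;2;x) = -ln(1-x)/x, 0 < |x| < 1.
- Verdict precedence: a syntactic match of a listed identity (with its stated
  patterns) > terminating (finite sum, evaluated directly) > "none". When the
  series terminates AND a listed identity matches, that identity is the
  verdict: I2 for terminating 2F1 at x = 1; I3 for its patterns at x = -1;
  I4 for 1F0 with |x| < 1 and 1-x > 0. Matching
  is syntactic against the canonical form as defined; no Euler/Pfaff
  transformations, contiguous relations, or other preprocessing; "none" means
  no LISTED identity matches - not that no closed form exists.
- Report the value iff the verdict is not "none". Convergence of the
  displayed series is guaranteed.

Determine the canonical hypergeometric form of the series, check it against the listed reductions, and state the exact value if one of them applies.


Key observation: x = -\frac{1}{6} and the factorial ratio (prefactor -1/2) (k+a-1)!/(a-1)! is a rising factorial (a)_k.
Term ratio: r(k) = -\frac{1}{6} * (k-\frac{1}{5}) (k+6) / [(k+4) (k+1)] - poly over poly, x = -\frac{1}{6} from leading terms; C = -\frac{1}{2} at k = 0.

x = -\frac{1}{6} here; the reduced form reads 2F1, upper {-\frac{1}{5}, 6}, lower {4}, C = -\frac{1}{2}. Verdict: none. A 2F1 with upper {-\frac{1}{5}, 6} fits none of I1-I6 at x = -\frac{1}{6}; the sum runs forever.


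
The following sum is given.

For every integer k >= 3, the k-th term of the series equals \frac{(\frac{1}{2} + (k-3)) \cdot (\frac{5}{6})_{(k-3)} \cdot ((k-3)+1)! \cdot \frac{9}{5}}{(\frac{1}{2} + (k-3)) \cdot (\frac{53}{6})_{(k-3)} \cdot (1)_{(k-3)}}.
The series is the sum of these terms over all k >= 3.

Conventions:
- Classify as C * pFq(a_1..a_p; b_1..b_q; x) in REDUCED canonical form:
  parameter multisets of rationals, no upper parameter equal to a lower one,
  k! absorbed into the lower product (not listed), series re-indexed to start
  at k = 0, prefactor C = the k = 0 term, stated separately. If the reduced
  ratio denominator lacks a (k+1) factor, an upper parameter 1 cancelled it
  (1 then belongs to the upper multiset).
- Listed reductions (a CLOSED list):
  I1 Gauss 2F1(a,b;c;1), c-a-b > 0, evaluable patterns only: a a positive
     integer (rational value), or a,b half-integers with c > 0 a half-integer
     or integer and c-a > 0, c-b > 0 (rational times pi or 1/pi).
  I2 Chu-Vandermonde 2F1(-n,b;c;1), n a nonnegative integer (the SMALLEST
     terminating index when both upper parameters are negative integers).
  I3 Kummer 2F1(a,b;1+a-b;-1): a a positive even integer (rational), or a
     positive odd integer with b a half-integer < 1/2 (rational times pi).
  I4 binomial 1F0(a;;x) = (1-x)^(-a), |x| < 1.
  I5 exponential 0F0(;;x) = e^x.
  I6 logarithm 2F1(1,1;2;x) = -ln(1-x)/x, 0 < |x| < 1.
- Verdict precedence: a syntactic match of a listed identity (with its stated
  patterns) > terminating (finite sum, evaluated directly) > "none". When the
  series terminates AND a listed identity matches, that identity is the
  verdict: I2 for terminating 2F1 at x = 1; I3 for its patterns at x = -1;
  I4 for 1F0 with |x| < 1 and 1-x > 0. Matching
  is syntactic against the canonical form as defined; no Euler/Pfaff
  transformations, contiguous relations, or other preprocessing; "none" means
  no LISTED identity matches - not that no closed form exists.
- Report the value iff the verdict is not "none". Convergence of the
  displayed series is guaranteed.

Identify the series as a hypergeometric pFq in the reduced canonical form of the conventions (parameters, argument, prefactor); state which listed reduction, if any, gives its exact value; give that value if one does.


Classification (C = \frac{9}{5}): 2F1 with upper {\frac{5}{6}, 2}, lower {\frac{53}{6}}, argument x = 1. Verdict at x = 1: Gauss (I1, integer-parameter pattern) matches (x = 1: the Gamma ratio telescopes since c-a-b = 6 > 0 and a = 2 in Z>0). Its exact value is \frac{1927}{840}.

First insight: from the first term \frac{9}{5}: (1)_k (prefactor 9/5) is k! itself.
Consecutive-term ratio: r(k) = 1 * (k+\frac{5}{6}) (k+2) / [(k+\frac{53}{6}) (k+1)] - poly over poly, x = 1 from leading terms; C = \frac{9}{5} at k = 0.


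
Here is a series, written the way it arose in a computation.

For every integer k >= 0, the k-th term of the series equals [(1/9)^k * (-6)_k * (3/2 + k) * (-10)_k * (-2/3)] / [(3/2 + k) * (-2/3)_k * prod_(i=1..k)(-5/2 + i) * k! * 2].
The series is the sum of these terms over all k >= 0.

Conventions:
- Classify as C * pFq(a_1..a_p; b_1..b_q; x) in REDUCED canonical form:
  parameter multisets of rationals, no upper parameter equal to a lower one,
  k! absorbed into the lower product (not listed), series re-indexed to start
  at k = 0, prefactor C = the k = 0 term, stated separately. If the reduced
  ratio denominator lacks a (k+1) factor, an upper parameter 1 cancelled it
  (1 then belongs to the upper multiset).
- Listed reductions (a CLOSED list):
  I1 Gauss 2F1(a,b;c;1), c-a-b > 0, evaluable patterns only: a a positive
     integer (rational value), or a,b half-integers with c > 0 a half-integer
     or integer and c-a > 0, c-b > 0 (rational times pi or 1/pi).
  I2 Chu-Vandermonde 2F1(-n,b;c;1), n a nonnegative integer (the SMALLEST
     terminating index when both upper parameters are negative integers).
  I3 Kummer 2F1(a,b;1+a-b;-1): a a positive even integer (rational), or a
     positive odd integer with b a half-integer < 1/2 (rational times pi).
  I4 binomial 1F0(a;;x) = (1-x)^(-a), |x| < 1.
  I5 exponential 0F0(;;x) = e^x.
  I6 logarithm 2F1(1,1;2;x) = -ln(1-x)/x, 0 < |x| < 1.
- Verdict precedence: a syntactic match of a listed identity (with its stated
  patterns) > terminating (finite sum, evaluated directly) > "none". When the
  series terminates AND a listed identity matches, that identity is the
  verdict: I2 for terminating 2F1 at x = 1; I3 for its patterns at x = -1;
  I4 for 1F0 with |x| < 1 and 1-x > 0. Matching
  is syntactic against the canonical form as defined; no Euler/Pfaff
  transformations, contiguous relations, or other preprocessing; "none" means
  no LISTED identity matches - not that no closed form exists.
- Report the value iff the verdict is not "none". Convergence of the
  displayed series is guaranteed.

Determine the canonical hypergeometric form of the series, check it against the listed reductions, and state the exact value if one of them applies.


With C = -1/3: the canonical form is 2F2(-10, -6; -3/2, -2/3; 1/9). Verdict: terminating - the sum ends at index 6 because -6 is a negative integer; exact evaluation follows. Its exact value is 33246307/331695.

Key step: t_0 = -1/3 here, and the constant factors (C = -1/3) combine into one prefactor.
Consecutive-term ratio: r(k) = (1/9) * (k-10) (k-6) / [(k-3/2) (k-2/3) (k+1)] - rational; roots negated = parameters, x = (1/9), C = -1/3.


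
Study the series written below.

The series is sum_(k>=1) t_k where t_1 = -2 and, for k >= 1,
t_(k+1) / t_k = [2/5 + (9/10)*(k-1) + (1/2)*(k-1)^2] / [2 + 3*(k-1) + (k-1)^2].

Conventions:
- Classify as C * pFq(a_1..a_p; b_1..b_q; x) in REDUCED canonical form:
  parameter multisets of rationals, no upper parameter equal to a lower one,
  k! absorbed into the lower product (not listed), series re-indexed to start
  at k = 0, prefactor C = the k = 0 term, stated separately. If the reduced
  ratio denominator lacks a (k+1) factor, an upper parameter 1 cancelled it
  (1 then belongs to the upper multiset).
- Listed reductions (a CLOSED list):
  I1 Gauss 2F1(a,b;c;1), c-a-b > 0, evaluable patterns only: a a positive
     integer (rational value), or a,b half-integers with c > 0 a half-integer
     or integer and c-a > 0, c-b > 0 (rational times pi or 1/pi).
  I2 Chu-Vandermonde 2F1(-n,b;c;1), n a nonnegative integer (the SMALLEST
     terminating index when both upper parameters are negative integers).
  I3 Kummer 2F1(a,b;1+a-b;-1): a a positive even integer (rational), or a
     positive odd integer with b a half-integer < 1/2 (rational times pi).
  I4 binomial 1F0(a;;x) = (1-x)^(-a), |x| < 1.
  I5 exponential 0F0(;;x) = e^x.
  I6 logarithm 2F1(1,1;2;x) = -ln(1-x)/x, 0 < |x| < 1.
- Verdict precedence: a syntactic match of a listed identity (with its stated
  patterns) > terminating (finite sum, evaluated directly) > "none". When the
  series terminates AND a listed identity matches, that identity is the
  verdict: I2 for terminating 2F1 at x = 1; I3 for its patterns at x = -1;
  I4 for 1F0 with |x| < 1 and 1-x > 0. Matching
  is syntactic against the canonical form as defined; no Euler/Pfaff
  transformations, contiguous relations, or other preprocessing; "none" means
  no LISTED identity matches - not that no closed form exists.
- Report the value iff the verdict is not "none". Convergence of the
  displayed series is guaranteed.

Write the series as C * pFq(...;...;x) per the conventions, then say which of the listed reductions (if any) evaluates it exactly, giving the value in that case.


Reduced: x = 1/2, 2F1, upper = {4/5, 1}, lower = {2}, C = -2. Verdict: no listed reduction: x = 1/2 and upper {4/5, 1} fail every I1-I6 pattern.

Key step: t_0 = -2 here, and the expanded ratio factors over Q; C = -2, roots give parameters.
Consecutive-term ratio: r(k) = (1/2) * (k+4/5) (k+1) / [(k+2) (k+1)] - poly over poly, x = (1/2) from leading terms; C = -2 at k = 0.


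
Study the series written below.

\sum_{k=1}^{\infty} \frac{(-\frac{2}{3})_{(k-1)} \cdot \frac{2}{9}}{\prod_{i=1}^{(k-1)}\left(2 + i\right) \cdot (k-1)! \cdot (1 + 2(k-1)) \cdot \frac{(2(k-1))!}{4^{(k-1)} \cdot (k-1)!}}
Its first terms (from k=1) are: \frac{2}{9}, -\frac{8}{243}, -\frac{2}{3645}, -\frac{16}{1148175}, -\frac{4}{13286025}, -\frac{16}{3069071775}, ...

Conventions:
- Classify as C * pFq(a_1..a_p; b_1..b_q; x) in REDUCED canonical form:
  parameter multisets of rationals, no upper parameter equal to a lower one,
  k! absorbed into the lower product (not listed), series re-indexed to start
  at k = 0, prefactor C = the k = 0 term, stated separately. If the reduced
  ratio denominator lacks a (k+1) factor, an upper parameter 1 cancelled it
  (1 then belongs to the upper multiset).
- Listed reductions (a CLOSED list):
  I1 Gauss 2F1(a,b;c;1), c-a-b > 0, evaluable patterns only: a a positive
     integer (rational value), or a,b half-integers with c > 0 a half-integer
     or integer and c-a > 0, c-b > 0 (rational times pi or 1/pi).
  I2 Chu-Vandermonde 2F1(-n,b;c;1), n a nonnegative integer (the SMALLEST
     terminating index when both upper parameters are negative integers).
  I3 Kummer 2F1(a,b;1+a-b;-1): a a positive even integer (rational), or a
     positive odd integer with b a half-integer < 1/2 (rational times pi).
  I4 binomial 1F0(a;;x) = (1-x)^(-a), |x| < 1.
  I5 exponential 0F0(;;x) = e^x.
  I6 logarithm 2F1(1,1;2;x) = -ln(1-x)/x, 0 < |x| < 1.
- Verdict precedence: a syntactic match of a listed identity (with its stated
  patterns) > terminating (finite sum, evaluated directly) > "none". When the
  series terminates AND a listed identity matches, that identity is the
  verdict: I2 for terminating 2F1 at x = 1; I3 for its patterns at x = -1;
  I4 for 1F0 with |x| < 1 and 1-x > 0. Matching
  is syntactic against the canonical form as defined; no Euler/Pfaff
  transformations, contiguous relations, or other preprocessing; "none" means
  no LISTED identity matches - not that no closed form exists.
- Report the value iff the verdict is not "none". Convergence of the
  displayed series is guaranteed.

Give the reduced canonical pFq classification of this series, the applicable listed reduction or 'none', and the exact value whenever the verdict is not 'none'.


First insight: t_0 = \frac{2}{9} here, and the lower (2k+1) factor (C = 2/9, x = 1) shifts a half-integer Pochhammer.
Step ratio: r(k) = 1 * (k-\frac{2}{3}) / [(k+\frac{3}{2}) (k+3) (k+1)] - rational in k. x = 1; t_0 = \frac{2}{9}; negate the roots.

Canonical form: C = \frac{2}{9} times 1F2 with upper {-\frac{2}{3}}, lower {\frac{3}{2}, 3}, x = 1. Verdict: none (x = 1): each listed identity misses the multisets {-\frac{2}{3}} ; {\frac{3}{2}, 3}.


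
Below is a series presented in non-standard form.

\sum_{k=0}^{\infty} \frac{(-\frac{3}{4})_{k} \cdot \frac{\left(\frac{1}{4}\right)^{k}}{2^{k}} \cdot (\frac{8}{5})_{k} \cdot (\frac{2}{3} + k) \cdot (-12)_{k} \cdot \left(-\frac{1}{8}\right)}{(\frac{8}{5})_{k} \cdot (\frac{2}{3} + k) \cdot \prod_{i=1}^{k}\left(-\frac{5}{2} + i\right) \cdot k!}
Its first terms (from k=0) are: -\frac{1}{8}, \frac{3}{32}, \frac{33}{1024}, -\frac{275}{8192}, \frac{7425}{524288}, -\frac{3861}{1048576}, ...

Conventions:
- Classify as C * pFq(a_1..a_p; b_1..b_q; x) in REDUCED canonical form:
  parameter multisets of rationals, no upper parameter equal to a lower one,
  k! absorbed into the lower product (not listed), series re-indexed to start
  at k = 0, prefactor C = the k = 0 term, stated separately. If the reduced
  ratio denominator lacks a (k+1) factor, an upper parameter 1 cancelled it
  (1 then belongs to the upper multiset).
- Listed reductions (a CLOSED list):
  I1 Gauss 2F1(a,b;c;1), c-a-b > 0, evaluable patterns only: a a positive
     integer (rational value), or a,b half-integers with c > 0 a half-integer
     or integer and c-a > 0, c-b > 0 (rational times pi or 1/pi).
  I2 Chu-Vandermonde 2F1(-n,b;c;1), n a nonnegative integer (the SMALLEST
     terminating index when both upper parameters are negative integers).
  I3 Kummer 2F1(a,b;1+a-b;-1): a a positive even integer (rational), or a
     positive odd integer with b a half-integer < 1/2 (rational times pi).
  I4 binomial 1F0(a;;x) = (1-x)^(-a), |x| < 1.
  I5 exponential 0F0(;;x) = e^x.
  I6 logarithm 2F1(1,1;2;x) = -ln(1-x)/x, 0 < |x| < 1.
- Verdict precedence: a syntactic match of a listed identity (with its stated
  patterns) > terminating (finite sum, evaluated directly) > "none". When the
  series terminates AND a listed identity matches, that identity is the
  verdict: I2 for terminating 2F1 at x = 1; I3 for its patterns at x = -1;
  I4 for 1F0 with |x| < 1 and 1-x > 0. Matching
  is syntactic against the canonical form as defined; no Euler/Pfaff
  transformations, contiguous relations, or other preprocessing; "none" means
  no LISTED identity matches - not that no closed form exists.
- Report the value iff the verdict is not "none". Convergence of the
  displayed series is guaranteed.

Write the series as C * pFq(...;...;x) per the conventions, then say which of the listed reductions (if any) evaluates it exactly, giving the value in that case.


x = \frac{1}{8} here; the reduced form reads 2F1, upper {-12, -\frac{3}{4}}, lower {-\frac{3}{2}}, C = -\frac{1}{8}. Verdict: terminating - no listed pattern fits, but -12 in the upper list cuts the series at k = 12; direct evaluation. Its exact value is -\frac{921379122209283}{42784196460019712}.

First insight: from the first term -\frac{1}{8}: the parameter 8/5 appears in both the upper and lower lists and cancels (alongside the other common factor).
Adjacent-term ratio: r(k) = \frac{1}{8} * (k-12) (k-\frac{3}{4}) / [(k-\frac{3}{2}) (k+1)] ; factor over Q: parameters, x = \frac{1}{8}, and C = -\frac{1}{8}.


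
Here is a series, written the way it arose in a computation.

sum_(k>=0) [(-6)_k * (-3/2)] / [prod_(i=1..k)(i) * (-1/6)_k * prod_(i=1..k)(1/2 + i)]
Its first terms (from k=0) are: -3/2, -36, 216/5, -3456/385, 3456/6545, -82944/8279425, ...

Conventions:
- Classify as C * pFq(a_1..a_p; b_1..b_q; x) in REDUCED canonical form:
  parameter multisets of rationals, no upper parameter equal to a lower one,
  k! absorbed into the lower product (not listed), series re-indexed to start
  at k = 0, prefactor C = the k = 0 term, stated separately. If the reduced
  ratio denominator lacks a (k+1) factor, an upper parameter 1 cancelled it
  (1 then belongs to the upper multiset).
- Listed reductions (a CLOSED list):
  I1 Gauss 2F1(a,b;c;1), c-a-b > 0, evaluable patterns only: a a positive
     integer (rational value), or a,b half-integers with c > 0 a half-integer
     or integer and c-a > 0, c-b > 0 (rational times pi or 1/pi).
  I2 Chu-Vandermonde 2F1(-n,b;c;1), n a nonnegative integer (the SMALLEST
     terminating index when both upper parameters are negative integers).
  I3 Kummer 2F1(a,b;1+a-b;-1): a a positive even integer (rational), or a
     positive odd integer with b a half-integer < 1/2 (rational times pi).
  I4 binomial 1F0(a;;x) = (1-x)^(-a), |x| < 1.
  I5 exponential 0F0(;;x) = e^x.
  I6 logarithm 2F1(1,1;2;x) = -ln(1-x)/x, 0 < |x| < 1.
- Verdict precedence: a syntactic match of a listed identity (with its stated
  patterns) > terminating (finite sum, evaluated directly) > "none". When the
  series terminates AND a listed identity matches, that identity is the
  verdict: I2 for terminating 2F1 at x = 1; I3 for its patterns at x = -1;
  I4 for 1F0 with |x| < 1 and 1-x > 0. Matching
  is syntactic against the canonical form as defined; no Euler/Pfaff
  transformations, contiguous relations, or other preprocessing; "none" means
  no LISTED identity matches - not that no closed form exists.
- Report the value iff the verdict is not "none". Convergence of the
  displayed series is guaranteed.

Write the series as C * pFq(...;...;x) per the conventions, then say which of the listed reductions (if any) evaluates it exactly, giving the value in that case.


Structural cue: t_0 being -3/2, the lower running product (C = -3/2) is a rising factorial.
Term ratio: r(k) = 1 * (k-6) / [(k-1/6) (k+3/2) (k+1)] - rational in k. x = 1; t_0 = -3/2; negate the roots.

Prefactor -3/2, argument 1: 1F2 with upper {-6} over lower {-1/6, 3/2}. Verdict: terminating (-6 upstairs). 7 nonzero terms in all; added directly. Value: -3444154599/1248537290.
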